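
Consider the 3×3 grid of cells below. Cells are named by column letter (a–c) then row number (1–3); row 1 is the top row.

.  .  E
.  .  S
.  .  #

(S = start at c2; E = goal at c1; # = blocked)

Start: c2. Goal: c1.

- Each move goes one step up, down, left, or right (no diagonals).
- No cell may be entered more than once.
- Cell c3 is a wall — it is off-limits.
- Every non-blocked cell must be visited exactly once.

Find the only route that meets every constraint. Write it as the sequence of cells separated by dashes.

Need to visit all 8 open cells exactly once, starting at c2 and ending at c1.
Route from c2: left 1 to b2, down 1 to b3, left 1 to a3, up 2 to a1, right 2 to c1 — 7 moves in all.
Check: all 8 open cells covered.

c2 - b2 - b3 - a3 - a2 - a1 - b1 - c1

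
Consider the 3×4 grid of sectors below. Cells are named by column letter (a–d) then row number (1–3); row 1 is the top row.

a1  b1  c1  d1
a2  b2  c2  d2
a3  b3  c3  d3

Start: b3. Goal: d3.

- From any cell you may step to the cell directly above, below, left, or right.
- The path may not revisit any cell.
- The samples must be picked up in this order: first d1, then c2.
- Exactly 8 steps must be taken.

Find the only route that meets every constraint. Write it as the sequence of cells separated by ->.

b3 -> b2 -> b1 -> c1 -> d1 -> d2 -> c2 -> c3 -> d3

The waypoints must appear in the order d1, c2, with no cell reused.
Route from b3: 2× up (reaching b1), 2× right (reaching d1), down to d2, left to c2, down to c3, right to d3 — 8 moves in all.
Check: order respected (d1 at step 4, c2 at step 6); 8 moves as required.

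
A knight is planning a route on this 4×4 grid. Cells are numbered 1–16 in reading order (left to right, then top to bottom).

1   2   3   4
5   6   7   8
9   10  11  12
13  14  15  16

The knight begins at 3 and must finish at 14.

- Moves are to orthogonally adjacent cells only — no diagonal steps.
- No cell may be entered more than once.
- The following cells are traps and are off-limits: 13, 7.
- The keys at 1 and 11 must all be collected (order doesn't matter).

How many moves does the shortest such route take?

8

Any route passes through 1 and 11 in some order between 3 and 14. Summing Manhattan distances along each leg and taking the cheapest ordering (3 → 1 → 11 → 14) gives a lower bound of 2 + 4 + 2 = 8 moves.
A route of 8 moves achieves this: 3 → 2 → 1 → 5 → 9 → 10 → 11 → 15 → 14.
Since 8 matches the lower bound, it is optimal.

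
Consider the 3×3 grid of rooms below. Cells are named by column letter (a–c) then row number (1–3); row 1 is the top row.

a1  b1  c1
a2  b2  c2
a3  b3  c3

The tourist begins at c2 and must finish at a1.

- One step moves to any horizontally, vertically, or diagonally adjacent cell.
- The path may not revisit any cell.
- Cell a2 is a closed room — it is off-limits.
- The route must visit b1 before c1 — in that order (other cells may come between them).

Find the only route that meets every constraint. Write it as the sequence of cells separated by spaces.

c2 b1 c1 b2 a1

The waypoints must appear in the order b1, c1, with no cell reused.
Route from c2: up-left 1 to b1, right 1 to c1, down-left 1 to b2, up-left 1 to a1 — 4 moves in all.
Check: order respected (b1 at step 1, c1 at step 2).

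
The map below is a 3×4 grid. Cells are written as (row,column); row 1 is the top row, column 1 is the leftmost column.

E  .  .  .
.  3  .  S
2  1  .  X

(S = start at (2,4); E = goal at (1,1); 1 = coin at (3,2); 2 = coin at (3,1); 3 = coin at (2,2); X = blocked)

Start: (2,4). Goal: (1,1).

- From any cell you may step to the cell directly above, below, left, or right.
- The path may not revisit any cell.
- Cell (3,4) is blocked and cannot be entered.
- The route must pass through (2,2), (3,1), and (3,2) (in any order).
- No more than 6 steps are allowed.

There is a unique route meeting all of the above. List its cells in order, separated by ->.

(2,4) -> (2,3) -> (2,2) -> (3,2) -> (3,1) -> (2,1) -> (1,1)

The 6-move cap with required stops at (2,2), (3,1), (3,2) leaves no slack for detours.
Route from (2,4): 2× left (reaching (2,2)), down to (3,2), left to (3,1), 2× up (reaching (1,1)) — 6 moves in all.
Check: all required cells visited; 6 ≤ 6 moves.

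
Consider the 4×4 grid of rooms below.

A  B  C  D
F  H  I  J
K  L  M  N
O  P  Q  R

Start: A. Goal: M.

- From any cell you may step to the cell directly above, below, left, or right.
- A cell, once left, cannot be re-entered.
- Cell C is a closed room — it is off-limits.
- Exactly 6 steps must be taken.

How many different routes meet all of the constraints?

Need simple routes of exactly 6 moves from A to M (Manhattan distance 4, so 1 moves are spent on a detour and 1 undoing it).
Branch systematically from the start, pruning whenever the remaining move budget drops below the Manhattan distance to M or differs from it in parity. Grouping the completions by first move — via F: 6; via B: 3 — and summing: 6 + 3 = 9.
That gives 9 routes.

9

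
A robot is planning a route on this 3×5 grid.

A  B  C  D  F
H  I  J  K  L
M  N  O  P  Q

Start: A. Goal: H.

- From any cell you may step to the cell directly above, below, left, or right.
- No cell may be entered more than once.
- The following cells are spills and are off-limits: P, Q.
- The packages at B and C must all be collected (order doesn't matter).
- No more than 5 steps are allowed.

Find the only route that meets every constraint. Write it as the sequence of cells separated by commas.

A, B, C, J, I, H

The 5-move cap with required stops at B, C leaves no slack for detours.
Route from A: right 2 to C, down 1 to J, left 2 to H — 5 moves in all.
Check: all required cells visited; 5 ≤ 5 moves.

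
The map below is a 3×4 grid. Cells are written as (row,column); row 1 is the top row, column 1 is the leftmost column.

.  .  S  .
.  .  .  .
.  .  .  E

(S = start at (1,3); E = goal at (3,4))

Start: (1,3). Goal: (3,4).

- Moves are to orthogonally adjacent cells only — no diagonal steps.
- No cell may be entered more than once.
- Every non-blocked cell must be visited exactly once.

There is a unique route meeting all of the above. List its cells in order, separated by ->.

Need to visit all 12 open cells exactly once, starting at (1,3) and ending at (3,4).
Cell (1,4) has only two open neighbours ((2,4) and (1,3)), so the path must pass straight through it: one of those is the cell it's entered from and the other is where it exits.
Route from (1,3): right to (1,4), down to (2,4), 2× left (reaching (2,2)), up to (1,2), left to (1,1), 2× down (reaching (3,1)), 3× right (reaching (3,4)) — 11 moves in all.
Check: all 12 open cells covered.

(1,3) -> (1,4) -> (2,4) -> (2,3) -> (2,2) -> (1,2) -> (1,1) -> (2,1) -> (3,1) -> (3,2) -> (3,3) -> (3,4)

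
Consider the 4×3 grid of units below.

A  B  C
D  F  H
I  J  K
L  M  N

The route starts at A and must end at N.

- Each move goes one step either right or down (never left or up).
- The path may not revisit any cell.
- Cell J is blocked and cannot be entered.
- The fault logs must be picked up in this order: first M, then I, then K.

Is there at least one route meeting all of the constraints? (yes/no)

I lies above M, so going from M to I would need an upward move — but moves only go right/down, so M cannot be visited before I.

no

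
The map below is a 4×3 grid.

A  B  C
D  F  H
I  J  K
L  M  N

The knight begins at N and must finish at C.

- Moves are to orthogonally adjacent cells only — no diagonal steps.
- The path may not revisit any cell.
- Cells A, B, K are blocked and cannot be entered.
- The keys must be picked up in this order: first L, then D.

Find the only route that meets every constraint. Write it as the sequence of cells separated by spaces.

N M L I D F H C

The waypoints must appear in the order L, D, with no cell reused.
Route from N: left 2 to L, up 2 to D, right 2 to H, up 1 to C — 7 moves in all.
Check: order respected (L at step 2, D at step 4).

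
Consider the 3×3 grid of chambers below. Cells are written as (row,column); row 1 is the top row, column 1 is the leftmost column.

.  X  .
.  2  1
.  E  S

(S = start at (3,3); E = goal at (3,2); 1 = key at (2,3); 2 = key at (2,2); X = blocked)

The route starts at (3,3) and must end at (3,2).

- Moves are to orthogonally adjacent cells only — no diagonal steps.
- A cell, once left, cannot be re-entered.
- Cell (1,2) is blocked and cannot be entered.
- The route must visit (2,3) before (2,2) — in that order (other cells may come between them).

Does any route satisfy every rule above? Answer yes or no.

yes

One route that works: (3,3) → (2,3) → (2,2) → (3,2).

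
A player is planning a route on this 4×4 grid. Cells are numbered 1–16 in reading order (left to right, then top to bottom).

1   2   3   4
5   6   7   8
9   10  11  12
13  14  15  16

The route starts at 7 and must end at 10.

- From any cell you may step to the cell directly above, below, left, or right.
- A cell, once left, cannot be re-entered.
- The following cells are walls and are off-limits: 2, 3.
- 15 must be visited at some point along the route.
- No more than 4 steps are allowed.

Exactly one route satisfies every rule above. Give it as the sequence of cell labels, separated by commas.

Any route must reach 15 and still end at 10 within 4 moves, so the order of the required stops is forced.
Route from 7: down 2 to 15, left 1 to 14, up 1 to 10 — 4 moves in all.
Check: all required cells visited; 4 ≤ 4 moves.

7, 11, 15, 14, 10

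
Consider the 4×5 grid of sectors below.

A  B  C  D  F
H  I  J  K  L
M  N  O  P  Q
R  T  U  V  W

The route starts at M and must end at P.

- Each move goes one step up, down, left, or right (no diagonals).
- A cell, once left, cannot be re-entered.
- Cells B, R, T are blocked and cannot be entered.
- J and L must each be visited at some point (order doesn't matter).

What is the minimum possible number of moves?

Any route passes through J and L in some order between M and P. Summing Manhattan distances along each leg and taking the cheapest ordering (M → J → L → P) gives a lower bound of 3 + 2 + 2 = 7 moves.
A route of 7 moves achieves this: M → H → I → J → K → L → Q → P.
Since 7 matches the lower bound, it is optimal.

7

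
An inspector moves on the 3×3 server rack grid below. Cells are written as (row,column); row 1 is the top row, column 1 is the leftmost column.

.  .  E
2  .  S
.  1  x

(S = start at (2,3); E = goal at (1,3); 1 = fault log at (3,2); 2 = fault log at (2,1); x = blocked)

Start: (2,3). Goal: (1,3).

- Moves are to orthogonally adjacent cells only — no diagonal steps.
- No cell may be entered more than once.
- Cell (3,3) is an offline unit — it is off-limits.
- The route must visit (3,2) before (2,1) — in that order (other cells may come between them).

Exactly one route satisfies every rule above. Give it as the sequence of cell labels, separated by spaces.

(2,3) (2,2) (3,2) (3,1) (2,1) (1,1) (1,2) (1,3)

The waypoints must appear in the order (3,2), (2,1), with no cell reused.
Route from (2,3): left to (2,2), down to (3,2), left to (3,1), 2× up (reaching (1,1)), 2× right (reaching (1,3)) — 7 moves in all.
Check: order respected (1 at step 2, 2 at step 4).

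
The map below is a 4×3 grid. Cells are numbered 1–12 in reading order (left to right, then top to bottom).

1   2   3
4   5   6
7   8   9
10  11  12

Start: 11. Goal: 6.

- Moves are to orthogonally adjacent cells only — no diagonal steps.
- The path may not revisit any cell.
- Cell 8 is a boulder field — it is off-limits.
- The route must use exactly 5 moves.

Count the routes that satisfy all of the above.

Need simple routes of exactly 5 moves from 11 to 6 (Manhattan distance 3, so 1 moves are spent on a detour and 1 undoing it).
Enumerating: 11 10 7 4 5 6.
That gives 1 route.

1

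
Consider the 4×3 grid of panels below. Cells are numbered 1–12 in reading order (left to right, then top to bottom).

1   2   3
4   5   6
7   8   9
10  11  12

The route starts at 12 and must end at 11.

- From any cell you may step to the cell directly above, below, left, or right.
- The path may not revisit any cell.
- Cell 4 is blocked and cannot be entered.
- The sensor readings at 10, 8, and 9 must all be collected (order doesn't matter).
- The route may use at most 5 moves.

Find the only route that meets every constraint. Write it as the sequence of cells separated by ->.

12 -> 9 -> 8 -> 7 -> 10 -> 11

Any route must reach 10, 8, and 9 and still end at 11 within 5 moves, so the order of the required stops is forced.
Route from 12: up 1 to 9, left 2 to 7, down 1 to 10, right 1 to 11 — 5 moves in all.
Check: all required cells visited; 5 ≤ 5 moves.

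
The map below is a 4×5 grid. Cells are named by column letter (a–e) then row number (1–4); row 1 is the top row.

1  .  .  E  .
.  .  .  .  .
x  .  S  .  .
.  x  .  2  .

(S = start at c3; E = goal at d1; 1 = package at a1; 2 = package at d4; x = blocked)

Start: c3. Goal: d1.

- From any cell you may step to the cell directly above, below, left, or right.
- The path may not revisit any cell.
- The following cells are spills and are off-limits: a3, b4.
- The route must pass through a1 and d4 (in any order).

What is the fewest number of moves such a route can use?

11

Any route passes through a1 and d4 in some order between c3 and d1. Summing Manhattan distances along each leg and taking the cheapest ordering (c3 → d4 → a1 → d1) gives a lower bound of 2 + 6 + 3 = 11 moves.
A route of 11 moves achieves this: c3 → c4 → d4 → d3 → d2 → c2 → b2 → a2 → a1 → b1 → c1 → d1.
Since 11 matches the lower bound, it is optimal.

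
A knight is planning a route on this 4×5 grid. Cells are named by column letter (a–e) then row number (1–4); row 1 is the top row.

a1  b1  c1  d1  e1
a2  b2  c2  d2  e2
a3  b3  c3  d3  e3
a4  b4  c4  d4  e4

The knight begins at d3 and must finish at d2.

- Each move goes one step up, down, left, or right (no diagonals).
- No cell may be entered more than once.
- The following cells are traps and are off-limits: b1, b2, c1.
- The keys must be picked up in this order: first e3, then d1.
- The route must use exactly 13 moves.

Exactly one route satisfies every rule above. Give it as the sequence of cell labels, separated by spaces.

The waypoints must appear in the order e3, d1, with no cell reused.
Route from d3: left 3 to a3, down 1 to a4, right 4 to e4, up 3 to e1, left 1 to d1, down 1 to d2 — 13 moves in all.
Check: order respected (e3 at step 9, d1 at step 12); 13 moves as required.

d3 c3 b3 a3 a4 b4 c4 d4 e4 e3 e2 e1 d1 d2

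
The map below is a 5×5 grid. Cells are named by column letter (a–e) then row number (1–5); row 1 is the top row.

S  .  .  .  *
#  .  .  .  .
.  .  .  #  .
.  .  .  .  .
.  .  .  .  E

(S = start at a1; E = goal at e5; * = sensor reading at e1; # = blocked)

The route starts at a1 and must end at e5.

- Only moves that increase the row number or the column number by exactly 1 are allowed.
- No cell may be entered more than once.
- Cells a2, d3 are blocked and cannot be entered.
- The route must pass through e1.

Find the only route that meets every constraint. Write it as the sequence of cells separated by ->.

Moves only go right or down, so the column and row indices never decrease.
Route from a1: 4× right (reaching e1), 4× down (reaching e5) — 8 moves in all.
Check: all required cells visited.

a1 -> b1 -> c1 -> d1 -> e1 -> e2 -> e3 -> e4 -> e5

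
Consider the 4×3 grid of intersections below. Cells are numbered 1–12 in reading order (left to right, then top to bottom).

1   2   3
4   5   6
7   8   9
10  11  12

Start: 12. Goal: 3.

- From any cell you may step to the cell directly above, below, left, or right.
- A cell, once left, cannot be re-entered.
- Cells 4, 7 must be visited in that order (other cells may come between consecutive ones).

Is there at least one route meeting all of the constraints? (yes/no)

Ignoring the required order, 22 revisit-free routes from 12 to 3 pass through all of 4 and 7; the waypoint orders that occur are 7 → 4 (22) — never 4 → 7.

no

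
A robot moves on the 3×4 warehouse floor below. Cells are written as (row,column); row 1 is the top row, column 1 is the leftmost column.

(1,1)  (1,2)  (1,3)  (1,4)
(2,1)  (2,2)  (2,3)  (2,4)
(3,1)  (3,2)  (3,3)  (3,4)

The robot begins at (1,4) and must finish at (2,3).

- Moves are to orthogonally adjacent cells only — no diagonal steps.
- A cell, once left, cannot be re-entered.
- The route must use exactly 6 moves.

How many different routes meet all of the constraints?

Need simple routes of exactly 6 moves from (1,4) to (2,3) (Manhattan distance 2, so 2 moves are spent on a detour and 2 undoing it).
Enumerating: (1,4) (2,4) (3,4) (3,3) (3,2) (2,2) (2,3) | (1,4) (1,3) (1,2) (2,2) (3,2) (3,3) (2,3) | (1,4) (1,3) (1,2) (1,1) (2,1) (2,2) (2,3).
That gives 3 routes.

3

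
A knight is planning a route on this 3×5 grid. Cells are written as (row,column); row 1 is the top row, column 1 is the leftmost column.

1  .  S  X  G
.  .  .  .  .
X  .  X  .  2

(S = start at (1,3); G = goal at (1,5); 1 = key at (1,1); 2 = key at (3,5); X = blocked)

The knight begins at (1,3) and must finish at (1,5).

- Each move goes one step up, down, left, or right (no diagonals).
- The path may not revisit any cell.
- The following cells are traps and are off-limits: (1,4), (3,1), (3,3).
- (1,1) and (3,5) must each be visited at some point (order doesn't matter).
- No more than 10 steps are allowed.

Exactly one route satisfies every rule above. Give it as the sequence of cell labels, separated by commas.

The budget equals the shortest possible length, so every move has to be on a shortest route through the required cells.
Route from (1,3): 2× left (reaching (1,1)), down to (2,1), 3× right (reaching (2,4)), down to (3,4), right to (3,5), 2× up (reaching (1,5)) — 10 moves in all.
Check: all required cells visited; 10 ≤ 10 moves.

(1,3), (1,2), (1,1), (2,1), (2,2), (2,3), (2,4), (3,4), (3,5), (2,5), (1,5)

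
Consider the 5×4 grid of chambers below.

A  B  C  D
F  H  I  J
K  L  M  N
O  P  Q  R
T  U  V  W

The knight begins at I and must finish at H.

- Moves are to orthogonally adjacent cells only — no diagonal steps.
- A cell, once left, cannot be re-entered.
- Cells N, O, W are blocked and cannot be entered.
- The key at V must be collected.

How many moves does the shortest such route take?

7

Any route passes through V somewhere between I and H. Summing Manhattan distances along the two legs (I → V → H) gives a lower bound of 3 + 4 = 7 moves.
A route of 7 moves achieves this: I → M → Q → V → U → P → L → H.
Since 7 matches the lower bound, it is optimal.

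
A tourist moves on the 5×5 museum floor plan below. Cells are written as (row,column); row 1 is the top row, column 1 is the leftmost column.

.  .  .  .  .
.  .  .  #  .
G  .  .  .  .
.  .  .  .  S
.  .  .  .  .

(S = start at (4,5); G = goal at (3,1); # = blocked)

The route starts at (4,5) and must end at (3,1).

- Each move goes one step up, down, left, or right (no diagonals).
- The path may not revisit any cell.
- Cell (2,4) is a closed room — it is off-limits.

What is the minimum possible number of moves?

5

The Manhattan distance from (4,5) to (3,1) is |4−3| + |5−1| = 5, so at least 5 moves are needed.
A route of 5 moves achieves this: (4,5) → (3,5) → (3,4) → (3,3) → (3,2) → (3,1).
Since 5 matches the lower bound, it is optimal.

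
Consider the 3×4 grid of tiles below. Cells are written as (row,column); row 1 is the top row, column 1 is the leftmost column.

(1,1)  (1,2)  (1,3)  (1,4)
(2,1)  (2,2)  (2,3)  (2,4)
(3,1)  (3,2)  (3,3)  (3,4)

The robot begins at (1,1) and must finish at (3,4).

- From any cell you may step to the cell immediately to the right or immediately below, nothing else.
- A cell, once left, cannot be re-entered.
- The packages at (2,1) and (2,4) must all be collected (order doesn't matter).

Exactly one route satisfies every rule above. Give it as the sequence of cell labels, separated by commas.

(1,1), (2,1), (2,2), (2,3), (2,4), (3,4)

Moves only go right or down, so the column and row indices never decrease.
Route from (1,1): down to (2,1), 3× right (reaching (2,4)), down to (3,4) — 5 moves in all.
Check: all required cells visited.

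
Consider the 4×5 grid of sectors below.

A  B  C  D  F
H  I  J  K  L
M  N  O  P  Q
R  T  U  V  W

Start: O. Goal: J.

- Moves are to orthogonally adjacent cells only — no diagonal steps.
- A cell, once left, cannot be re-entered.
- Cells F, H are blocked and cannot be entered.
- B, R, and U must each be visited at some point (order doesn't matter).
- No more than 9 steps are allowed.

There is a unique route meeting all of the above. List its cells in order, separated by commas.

O, U, T, R, M, N, I, B, C, J

The 9-move cap with required stops at B, R, U leaves no slack for detours.
Route from O: down to U, 2× left (reaching R), up to M, right to N, 2× up (reaching B), right to C, down to J — 9 moves in all.
Check: all required cells visited; 9 ≤ 9 moves.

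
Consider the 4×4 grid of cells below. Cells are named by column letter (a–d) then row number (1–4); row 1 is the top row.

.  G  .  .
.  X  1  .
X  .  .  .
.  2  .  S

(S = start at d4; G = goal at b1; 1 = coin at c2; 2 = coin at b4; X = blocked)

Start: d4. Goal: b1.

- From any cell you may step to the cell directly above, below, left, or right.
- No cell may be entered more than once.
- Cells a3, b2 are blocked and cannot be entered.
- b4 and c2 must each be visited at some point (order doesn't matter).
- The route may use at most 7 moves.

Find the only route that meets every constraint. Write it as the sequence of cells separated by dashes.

Any route must reach b4 and c2 and still end at b1 within 7 moves, so the order of the required stops is forced.
Route from d4: 2× left (reaching b4), up to b3, right to c3, 2× up (reaching c1), left to b1 — 7 moves in all.
Check: all required cells visited; 7 ≤ 7 moves.

d4 - c4 - b4 - b3 - c3 - c2 - c1 - b1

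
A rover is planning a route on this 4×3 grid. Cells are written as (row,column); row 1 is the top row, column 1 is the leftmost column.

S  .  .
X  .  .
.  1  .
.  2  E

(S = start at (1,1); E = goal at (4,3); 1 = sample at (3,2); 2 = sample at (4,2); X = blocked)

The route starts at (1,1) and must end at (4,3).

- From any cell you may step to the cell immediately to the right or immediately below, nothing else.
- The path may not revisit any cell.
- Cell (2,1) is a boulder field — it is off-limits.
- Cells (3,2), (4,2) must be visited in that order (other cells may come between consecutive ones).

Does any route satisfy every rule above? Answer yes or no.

One route that works: (1,1) → (1,2) → (2,2) → (3,2) → (4,2) → (4,3).

yes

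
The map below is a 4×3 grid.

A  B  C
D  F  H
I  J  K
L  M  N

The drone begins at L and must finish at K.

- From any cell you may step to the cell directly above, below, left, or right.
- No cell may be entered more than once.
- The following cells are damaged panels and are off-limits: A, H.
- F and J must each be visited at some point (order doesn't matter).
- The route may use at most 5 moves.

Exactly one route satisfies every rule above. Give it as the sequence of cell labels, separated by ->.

L -> I -> D -> F -> J -> K

The 5-move cap with required stops at F, J leaves no slack for detours.
Route from L: 2× up (reaching D), right to F, down to J, right to K — 5 moves in all.
Check: all required cells visited; 5 ≤ 5 moves.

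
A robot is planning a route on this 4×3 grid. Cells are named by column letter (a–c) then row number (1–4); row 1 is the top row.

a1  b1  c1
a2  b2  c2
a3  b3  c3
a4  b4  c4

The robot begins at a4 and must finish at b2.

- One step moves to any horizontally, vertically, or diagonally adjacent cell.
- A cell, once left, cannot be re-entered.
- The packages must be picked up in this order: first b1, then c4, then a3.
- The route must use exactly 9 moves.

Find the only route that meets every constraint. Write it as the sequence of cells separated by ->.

The waypoints must appear in the order b1, c4, a3, with no cell reused.
Route from a4: up-right 1 to b3, up-left 1 to a2, up-right 1 to b1, down-right 1 to c2, down 2 to c4, left 1 to b4, up-left 1 to a3, up-right 1 to b2 — 9 moves in all.
Check: order respected (b1 at step 3, c4 at step 6, a3 at step 8); 9 moves as required.

a4 -> b3 -> a2 -> b1 -> c2 -> c3 -> c4 -> b4 -> a3 -> b2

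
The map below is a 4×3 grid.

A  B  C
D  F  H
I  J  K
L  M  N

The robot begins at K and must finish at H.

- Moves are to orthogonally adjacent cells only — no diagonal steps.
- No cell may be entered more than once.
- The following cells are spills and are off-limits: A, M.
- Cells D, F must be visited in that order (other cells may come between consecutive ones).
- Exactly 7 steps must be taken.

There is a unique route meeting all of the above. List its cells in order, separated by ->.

The waypoints must appear in the order D, F, with no cell reused.
Route from K: left 2 to I, up 1 to D, right 1 to F, up 1 to B, right 1 to C, down 1 to H — 7 moves in all.
Check: order respected (D at step 3, F at step 4); 7 moves as required.

K -> J -> I -> D -> F -> B -> C -> H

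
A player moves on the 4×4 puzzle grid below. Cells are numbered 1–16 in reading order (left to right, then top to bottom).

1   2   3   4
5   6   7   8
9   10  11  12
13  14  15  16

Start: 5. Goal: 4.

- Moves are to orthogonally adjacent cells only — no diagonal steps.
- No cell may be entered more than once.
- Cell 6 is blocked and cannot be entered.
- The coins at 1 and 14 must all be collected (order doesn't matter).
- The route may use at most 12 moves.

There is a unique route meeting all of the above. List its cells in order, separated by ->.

5 -> 1 -> 2 -> 3 -> 7 -> 11 -> 10 -> 14 -> 15 -> 16 -> 12 -> 8 -> 4

The budget equals the shortest possible length, so every move has to be on a shortest route through the required cells.
Route from 5: up 1 to 1, right 2 to 3, down 2 to 11, left 1 to 10, down 1 to 14, right 2 to 16, up 3 to 4 — 12 moves in all.
Check: all required cells visited; 12 ≤ 12 moves.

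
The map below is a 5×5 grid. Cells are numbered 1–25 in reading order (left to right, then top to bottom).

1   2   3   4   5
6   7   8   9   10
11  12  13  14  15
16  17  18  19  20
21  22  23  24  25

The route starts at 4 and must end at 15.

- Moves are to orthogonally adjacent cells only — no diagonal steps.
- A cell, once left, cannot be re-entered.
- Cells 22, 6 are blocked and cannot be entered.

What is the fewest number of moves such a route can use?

The Manhattan distance from 4 to 15 is |1−3| + |4−5| = 3, so at least 3 moves are needed.
A route of 3 moves achieves this: 4 → 9 → 14 → 15.
Since 3 matches the lower bound, it is optimal.

3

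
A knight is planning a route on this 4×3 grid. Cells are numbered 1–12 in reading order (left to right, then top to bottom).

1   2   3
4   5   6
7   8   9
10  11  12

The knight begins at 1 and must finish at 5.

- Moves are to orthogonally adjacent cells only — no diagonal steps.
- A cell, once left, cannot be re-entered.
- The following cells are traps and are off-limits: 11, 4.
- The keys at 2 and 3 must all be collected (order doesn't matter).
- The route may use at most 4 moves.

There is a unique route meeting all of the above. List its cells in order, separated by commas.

1, 2, 3, 6, 5

The 4-move cap with required stops at 2, 3 leaves no slack for detours.
Route from 1: right 2 to 3, down 1 to 6, left 1 to 5 — 4 moves in all.
Check: all required cells visited; 4 ≤ 4 moves.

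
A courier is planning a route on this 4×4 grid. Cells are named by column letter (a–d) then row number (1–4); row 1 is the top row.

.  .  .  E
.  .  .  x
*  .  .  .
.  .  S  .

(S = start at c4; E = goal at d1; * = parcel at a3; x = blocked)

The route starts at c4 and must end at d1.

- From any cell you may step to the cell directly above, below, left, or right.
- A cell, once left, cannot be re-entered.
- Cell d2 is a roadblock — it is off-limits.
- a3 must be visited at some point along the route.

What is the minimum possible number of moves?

8

Any route passes through a3 somewhere between c4 and d1. Summing Manhattan distances along the two legs (c4 → a3 → d1) gives a lower bound of 3 + 5 = 8 moves.
A route of 8 moves achieves this: c4 → c3 → b3 → a3 → a2 → a1 → b1 → c1 → d1.
Since 8 matches the lower bound, it is optimal.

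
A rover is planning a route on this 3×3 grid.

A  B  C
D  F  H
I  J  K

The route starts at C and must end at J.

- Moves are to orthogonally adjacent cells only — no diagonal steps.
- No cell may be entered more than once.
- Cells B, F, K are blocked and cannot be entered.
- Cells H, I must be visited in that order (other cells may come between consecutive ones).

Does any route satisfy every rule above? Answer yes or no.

The blocked cells wall I off from C completely — no sequence of moves reaches it at all, so no route can satisfy the rules.

no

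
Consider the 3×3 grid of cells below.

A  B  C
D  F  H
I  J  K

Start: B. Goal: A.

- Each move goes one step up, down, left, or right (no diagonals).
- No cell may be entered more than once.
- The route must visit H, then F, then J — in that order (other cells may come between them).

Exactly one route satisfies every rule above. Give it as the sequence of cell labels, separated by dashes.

The waypoints must appear in the order H, F, J, with no cell reused.
Route from B: right 1 to C, down 1 to H, left 1 to F, down 1 to J, left 1 to I, up 2 to A — 7 moves in all.
Check: order respected (H at step 2, F at step 3, J at step 4).

B - C - H - F - J - I - D - A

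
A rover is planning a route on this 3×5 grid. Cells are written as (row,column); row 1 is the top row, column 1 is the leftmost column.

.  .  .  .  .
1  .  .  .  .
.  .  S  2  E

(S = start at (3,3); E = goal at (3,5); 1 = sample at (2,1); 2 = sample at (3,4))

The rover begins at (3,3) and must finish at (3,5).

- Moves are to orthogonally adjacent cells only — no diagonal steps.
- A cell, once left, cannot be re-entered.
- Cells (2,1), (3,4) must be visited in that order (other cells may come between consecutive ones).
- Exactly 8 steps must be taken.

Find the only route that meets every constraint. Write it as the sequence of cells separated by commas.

The waypoints must appear in the order (2,1), (3,4), with no cell reused.
Route from (3,3): left 2 to (3,1), up 1 to (2,1), right 3 to (2,4), down 1 to (3,4), right 1 to (3,5) — 8 moves in all.
Check: order respected (1 at step 3, 2 at step 7); 8 moves as required.

(3,3), (3,2), (3,1), (2,1), (2,2), (2,3), (2,4), (3,4), (3,5)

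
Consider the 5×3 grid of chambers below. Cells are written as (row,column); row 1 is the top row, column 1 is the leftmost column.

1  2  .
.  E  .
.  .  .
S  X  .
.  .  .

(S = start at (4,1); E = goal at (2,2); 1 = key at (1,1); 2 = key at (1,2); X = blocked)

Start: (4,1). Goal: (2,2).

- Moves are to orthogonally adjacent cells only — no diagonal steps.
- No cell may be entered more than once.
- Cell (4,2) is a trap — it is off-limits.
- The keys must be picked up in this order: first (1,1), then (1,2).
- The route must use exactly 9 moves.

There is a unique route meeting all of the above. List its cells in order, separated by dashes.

The waypoints must appear in the order (1,1), (1,2), with no cell reused.
Route from (4,1): 3× up (reaching (1,1)), 2× right (reaching (1,3)), 2× down (reaching (3,3)), left to (3,2), up to (2,2) — 9 moves in all.
Check: order respected (1 at step 3, 2 at step 4); 9 moves as required.

(4,1) - (3,1) - (2,1) - (1,1) - (1,2) - (1,3) - (2,3) - (3,3) - (3,2) - (2,2)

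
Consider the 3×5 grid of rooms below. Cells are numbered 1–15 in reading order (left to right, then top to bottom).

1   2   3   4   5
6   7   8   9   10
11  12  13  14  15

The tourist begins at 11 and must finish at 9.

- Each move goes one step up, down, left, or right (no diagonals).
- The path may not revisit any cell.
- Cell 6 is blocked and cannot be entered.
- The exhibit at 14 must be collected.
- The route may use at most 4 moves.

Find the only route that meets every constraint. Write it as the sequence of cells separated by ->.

The budget equals the shortest possible length, so every move has to be on a shortest route through the required cells.
Route from 11: 3× right (reaching 14), up to 9 — 4 moves in all.
Check: all required cells visited; 4 ≤ 4 moves.

11 -> 12 -> 13 -> 14 -> 9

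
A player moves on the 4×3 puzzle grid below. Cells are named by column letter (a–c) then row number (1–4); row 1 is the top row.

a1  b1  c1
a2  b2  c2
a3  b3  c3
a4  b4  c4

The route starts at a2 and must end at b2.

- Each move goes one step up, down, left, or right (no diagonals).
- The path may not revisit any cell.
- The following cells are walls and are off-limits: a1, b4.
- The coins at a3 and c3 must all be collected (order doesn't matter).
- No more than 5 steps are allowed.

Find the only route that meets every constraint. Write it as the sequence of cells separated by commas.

a2, a3, b3, c3, c2, b2

Any route must reach a3 and c3 and still end at b2 within 5 moves, so the order of the required stops is forced.
Route from a2: down to a3, 2× right (reaching c3), up to c2, left to b2 — 5 moves in all.
Check: all required cells visited; 5 ≤ 5 moves.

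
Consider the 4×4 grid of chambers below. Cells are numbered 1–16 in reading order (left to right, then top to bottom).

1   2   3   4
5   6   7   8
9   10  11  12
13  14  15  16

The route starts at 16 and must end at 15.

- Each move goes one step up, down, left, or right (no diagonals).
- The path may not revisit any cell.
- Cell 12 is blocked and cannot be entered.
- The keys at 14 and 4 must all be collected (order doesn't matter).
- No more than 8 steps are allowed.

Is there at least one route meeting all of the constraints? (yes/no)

no

Every way from 16 to 4 runs through 15 — but 15 is where the route must end, so it would be entered once on the way to 4 and again at the finish.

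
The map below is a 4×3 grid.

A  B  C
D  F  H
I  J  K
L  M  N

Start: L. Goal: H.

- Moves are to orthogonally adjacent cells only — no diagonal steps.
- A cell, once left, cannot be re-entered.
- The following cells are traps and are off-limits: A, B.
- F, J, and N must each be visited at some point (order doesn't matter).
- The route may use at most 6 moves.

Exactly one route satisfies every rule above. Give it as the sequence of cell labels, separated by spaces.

L M N K J F H

The budget equals the shortest possible length, so every move has to be on a shortest route through the required cells.
Route from L: right 2 to N, up 1 to K, left 1 to J, up 1 to F, right 1 to H — 6 moves in all.
Check: all required cells visited; 6 ≤ 6 moves.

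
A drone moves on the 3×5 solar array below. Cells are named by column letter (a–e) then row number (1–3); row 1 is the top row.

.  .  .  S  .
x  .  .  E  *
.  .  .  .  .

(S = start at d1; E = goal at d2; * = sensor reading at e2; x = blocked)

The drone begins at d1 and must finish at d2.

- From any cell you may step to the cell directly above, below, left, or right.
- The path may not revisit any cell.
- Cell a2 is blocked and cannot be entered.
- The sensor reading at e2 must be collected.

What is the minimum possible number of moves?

3

Any route passes through e2 somewhere between d1 and d2. Summing Manhattan distances along the two legs (d1 → e2 → d2) gives a lower bound of 2 + 1 = 3 moves.
A route of 3 moves achieves this: d1 → e1 → e2 → d2.
Since 3 matches the lower bound, it is optimal.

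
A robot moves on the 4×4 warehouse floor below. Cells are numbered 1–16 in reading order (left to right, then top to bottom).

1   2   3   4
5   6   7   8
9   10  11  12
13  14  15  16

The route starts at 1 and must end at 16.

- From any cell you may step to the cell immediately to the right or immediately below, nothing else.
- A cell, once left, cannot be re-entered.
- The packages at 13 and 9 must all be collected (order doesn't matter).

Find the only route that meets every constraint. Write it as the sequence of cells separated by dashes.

Moves only go right or down, so the column and row indices never decrease.
Route from 1: 3× down (reaching 13), 3× right (reaching 16) — 6 moves in all.
Check: all required cells visited.

1 - 5 - 9 - 13 - 14 - 15 - 16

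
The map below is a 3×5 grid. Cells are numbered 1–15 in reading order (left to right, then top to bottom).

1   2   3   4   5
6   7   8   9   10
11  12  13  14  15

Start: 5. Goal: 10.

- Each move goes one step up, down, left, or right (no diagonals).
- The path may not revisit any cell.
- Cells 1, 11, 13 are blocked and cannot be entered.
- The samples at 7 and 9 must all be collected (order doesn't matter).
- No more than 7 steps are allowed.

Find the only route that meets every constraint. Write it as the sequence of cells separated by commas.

Any route must reach 7 and 9 and still end at 10 within 7 moves, so the order of the required stops is forced.
Route from 5: left 3 to 2, down 1 to 7, right 3 to 10 — 7 moves in all.
Check: all required cells visited; 7 ≤ 7 moves.

5, 4, 3, 2, 7, 8, 9, 10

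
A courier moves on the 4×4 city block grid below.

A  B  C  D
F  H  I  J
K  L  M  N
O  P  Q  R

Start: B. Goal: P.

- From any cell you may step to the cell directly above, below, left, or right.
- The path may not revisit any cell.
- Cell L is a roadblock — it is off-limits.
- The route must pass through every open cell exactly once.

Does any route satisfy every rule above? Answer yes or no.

Colour the cells like a checkerboard: each orthogonal step flips colour, so a Hamiltonian route alternates colours. Here there are 8 cells of one colour and 7 of the other, with start on the opposite colour to the goal — the counts and endpoints can't be arranged into an alternating sequence of length 15, so no Hamiltonian route exists.

no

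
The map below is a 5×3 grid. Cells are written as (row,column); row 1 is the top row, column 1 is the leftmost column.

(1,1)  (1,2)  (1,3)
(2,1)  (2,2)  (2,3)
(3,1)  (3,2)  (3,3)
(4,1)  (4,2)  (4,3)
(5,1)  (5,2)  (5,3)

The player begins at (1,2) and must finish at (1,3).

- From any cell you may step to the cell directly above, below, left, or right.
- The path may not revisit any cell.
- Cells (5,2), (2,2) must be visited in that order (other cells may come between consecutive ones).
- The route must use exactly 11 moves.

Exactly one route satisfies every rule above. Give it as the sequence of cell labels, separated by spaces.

(1,2) (1,1) (2,1) (3,1) (4,1) (5,1) (5,2) (4,2) (3,2) (2,2) (2,3) (1,3)

The waypoints must appear in the order (5,2), (2,2), with no cell reused.
Route from (1,2): left 1 to (1,1), down 4 to (5,1), right 1 to (5,2), up 3 to (2,2), right 1 to (2,3), up 1 to (1,3) — 11 moves in all.
Check: order respected ((5,2) at step 6, (2,2) at step 9); 11 moves as required.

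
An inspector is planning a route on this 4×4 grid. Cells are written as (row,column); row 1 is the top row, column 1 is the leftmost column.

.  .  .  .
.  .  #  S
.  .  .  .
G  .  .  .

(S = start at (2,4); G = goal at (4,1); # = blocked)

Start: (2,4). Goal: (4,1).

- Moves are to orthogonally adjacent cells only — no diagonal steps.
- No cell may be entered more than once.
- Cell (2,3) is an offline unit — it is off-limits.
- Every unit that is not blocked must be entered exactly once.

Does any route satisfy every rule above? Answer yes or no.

no

Colour the cells like a checkerboard: each orthogonal step flips colour, so a Hamiltonian route alternates colours. Here there are 8 cells of one colour and 7 of the other, with start on the opposite colour to the goal — the counts and endpoints can't be arranged into an alternating sequence of length 15, so no Hamiltonian route exists.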